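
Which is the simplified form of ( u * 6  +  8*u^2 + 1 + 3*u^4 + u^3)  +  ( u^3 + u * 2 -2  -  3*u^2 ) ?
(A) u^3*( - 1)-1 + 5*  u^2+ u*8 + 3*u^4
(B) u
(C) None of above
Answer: C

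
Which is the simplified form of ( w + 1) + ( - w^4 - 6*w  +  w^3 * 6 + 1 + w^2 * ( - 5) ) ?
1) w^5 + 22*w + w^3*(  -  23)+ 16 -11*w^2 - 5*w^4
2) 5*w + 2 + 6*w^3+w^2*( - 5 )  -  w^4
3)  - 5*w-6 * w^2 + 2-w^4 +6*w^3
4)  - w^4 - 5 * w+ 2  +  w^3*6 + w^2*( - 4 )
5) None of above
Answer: 5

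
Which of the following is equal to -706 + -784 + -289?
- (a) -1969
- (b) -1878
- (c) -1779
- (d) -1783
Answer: c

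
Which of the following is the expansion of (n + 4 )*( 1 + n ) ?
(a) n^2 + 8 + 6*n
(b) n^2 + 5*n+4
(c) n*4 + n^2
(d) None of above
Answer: b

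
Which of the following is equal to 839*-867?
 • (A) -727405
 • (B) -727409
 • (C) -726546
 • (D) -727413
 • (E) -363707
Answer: D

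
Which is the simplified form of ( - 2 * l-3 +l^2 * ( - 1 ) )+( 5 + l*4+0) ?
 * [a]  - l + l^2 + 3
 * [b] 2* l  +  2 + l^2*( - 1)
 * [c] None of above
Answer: b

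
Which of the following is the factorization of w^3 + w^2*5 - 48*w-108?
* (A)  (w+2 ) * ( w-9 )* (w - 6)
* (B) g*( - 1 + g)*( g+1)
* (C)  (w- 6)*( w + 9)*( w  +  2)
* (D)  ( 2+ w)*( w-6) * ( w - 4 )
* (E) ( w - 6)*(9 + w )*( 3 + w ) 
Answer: C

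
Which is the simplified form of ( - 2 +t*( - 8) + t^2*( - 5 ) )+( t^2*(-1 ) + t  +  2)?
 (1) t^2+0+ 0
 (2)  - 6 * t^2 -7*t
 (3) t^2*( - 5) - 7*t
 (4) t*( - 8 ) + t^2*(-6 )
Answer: 2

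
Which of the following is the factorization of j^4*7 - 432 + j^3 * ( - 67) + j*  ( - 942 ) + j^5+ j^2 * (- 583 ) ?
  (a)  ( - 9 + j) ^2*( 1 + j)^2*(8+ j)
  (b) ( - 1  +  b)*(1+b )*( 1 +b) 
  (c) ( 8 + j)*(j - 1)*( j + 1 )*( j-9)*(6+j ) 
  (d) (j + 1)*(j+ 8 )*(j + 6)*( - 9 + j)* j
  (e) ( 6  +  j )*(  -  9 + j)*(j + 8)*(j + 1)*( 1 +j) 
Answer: e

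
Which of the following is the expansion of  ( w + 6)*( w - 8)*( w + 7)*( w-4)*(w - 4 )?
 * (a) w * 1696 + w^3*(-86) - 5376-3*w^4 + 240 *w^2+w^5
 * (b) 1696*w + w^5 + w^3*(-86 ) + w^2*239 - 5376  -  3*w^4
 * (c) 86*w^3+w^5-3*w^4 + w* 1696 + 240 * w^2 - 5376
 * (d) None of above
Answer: a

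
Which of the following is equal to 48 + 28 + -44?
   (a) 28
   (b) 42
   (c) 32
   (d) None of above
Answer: c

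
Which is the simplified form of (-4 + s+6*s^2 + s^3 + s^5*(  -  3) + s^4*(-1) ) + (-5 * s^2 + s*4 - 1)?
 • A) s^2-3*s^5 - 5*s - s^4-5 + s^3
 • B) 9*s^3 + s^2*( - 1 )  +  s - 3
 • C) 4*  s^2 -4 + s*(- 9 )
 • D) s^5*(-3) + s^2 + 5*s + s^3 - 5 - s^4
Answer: D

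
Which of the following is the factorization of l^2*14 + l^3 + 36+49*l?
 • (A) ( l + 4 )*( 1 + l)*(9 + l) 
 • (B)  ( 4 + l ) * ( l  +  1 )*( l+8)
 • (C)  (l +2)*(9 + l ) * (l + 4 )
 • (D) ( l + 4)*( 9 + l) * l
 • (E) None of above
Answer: A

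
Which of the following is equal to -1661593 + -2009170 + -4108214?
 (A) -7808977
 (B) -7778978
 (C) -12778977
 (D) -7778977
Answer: D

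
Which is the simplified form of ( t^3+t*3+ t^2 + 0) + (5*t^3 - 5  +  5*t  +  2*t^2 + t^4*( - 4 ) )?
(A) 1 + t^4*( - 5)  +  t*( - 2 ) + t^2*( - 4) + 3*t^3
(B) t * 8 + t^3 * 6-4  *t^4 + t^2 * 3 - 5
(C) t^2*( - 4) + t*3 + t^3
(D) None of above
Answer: B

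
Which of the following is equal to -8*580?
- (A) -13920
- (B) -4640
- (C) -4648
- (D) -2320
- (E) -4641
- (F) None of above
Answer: B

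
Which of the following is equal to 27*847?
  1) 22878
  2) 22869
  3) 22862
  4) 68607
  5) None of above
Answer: 2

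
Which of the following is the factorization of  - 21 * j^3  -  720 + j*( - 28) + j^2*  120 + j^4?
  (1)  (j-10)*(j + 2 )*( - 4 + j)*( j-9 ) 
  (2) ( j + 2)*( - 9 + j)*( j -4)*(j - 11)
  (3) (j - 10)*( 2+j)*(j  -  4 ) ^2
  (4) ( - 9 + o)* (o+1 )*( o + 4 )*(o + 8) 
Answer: 1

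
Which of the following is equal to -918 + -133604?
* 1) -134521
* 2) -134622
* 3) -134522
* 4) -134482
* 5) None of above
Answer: 3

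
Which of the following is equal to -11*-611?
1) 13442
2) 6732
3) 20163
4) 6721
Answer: 4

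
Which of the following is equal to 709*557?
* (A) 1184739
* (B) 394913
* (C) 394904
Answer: B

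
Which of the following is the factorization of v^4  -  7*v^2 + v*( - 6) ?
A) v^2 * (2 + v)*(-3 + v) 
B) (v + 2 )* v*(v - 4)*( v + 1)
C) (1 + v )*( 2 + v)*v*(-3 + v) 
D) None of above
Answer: C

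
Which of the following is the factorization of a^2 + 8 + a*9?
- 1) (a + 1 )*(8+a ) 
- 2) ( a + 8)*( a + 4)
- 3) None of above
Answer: 1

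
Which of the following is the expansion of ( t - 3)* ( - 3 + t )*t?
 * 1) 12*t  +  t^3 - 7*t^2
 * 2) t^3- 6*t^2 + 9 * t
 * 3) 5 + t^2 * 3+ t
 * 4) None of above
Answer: 2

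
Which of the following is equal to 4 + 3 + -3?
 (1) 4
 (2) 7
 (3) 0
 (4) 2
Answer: 1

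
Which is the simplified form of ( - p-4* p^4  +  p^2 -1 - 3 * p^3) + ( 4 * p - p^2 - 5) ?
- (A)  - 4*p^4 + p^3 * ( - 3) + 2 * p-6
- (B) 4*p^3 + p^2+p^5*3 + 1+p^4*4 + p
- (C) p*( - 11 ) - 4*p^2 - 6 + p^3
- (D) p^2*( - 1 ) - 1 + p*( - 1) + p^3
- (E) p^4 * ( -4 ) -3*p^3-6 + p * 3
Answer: E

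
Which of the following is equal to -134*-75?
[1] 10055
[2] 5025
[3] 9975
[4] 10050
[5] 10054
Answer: 4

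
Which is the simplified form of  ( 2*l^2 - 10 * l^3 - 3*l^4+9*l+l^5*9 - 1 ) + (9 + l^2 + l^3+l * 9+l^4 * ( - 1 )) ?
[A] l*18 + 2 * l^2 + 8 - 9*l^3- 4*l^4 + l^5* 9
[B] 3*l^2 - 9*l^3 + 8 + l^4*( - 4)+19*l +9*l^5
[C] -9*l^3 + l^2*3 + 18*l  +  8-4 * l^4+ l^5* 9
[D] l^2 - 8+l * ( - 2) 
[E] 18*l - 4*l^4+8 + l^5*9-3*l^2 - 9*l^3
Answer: C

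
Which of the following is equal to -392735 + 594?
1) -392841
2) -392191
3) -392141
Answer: 3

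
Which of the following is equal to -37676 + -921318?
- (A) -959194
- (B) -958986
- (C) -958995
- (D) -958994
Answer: D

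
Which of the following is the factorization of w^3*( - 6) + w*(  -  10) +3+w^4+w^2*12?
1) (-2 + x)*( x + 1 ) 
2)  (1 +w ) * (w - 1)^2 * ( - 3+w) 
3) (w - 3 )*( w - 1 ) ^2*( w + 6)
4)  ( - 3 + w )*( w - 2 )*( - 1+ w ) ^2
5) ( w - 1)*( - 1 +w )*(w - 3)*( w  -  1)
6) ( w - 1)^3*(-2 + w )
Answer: 5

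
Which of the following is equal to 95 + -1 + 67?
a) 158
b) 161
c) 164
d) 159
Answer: b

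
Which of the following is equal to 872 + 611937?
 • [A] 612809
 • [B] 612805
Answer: A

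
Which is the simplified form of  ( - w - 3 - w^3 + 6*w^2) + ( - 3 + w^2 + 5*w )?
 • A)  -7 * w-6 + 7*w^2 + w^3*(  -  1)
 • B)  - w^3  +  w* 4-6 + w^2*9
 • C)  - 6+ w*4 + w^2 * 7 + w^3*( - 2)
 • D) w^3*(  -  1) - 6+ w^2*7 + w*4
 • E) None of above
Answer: D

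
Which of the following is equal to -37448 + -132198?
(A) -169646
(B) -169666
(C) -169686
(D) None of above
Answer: A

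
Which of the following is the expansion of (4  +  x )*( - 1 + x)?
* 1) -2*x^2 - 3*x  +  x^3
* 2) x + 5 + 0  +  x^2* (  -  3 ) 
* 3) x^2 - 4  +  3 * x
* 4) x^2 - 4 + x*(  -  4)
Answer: 3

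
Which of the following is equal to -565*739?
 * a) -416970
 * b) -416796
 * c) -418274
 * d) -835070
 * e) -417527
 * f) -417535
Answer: f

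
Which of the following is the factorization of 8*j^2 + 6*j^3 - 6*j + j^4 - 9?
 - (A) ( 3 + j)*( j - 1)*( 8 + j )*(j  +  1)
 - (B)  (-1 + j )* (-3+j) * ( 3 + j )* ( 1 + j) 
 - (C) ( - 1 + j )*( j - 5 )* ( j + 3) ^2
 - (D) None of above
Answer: D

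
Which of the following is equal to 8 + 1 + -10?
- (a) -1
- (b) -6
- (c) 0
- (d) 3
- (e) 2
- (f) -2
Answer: a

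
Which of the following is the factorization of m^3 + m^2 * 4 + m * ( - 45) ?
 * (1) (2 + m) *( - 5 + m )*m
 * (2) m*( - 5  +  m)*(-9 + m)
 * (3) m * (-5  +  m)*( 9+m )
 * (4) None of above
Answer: 3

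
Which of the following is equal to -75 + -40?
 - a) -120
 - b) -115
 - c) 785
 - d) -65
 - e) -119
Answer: b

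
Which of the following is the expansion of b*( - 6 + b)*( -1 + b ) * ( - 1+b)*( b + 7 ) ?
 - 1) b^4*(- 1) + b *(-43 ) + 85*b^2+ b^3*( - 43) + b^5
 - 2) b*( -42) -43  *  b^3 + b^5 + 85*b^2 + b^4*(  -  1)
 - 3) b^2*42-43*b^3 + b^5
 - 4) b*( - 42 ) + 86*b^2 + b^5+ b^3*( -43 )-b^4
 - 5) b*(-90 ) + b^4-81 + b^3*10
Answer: 2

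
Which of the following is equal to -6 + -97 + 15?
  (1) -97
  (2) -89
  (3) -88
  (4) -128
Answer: 3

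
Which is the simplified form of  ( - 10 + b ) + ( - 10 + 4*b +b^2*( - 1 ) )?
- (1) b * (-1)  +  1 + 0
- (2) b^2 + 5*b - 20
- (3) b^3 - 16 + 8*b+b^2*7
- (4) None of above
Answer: 4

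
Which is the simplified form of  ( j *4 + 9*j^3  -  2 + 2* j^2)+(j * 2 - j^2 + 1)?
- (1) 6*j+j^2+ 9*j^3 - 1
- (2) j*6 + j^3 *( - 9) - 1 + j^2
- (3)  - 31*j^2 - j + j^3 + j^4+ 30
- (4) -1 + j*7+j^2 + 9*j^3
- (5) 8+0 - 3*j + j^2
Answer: 1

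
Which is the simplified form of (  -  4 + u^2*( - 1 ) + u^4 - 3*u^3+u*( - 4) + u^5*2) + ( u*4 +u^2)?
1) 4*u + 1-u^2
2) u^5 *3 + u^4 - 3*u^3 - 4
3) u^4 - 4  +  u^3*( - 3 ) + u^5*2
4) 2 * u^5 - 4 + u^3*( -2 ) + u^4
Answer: 3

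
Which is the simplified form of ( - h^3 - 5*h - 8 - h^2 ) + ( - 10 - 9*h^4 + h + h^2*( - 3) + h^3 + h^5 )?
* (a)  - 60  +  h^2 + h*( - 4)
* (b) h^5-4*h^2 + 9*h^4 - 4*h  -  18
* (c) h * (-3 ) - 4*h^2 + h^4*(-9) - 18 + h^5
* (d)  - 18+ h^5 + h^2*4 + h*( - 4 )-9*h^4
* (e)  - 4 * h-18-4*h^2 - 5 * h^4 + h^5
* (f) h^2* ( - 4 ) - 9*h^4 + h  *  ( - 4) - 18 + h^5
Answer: f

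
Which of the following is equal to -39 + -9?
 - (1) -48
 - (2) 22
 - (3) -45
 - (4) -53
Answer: 1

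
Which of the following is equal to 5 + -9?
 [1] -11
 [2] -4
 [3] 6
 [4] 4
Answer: 2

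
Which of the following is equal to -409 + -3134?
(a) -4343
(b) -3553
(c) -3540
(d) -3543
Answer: d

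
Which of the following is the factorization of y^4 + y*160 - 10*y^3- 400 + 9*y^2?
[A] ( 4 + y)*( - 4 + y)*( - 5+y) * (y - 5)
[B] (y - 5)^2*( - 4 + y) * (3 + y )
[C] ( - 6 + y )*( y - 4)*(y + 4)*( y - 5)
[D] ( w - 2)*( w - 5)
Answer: A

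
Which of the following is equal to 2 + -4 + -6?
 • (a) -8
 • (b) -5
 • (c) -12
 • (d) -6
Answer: a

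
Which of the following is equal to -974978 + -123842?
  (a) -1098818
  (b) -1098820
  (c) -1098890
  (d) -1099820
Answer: b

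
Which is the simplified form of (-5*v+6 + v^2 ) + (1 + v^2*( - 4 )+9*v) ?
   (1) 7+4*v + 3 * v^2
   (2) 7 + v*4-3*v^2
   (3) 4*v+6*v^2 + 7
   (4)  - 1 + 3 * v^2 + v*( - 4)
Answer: 2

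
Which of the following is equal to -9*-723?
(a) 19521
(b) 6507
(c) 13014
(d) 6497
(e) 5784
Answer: b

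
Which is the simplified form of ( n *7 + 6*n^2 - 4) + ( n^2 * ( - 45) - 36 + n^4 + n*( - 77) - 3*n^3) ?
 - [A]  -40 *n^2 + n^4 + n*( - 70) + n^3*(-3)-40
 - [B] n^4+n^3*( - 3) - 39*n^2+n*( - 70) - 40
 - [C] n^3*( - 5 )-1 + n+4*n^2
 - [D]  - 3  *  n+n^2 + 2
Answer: B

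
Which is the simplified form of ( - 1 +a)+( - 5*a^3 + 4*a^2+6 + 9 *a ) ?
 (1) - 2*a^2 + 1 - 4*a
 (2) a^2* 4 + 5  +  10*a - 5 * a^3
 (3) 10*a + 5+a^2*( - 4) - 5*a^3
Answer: 2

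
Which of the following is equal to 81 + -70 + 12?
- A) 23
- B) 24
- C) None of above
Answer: A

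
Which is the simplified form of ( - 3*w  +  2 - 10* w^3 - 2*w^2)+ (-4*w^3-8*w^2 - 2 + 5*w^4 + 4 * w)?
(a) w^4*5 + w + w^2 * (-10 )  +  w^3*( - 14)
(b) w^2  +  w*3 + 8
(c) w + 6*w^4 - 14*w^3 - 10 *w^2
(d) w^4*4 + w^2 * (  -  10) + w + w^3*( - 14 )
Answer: a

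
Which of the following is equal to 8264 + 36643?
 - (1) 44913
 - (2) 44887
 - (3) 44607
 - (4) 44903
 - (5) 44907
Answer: 5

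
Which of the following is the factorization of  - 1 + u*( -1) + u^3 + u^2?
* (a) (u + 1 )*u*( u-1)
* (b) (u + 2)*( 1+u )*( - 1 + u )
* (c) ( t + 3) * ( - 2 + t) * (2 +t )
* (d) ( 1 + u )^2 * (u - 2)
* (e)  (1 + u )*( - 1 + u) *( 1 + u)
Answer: e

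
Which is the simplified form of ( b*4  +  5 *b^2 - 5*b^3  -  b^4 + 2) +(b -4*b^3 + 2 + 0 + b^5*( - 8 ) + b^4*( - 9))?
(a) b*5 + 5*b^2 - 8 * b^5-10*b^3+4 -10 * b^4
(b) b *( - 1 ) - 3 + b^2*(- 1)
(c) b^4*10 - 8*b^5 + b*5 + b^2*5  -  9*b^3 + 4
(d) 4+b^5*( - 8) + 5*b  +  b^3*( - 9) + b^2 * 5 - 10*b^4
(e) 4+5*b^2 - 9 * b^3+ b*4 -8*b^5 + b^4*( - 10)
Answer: d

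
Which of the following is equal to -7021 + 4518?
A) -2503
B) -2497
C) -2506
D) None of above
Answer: A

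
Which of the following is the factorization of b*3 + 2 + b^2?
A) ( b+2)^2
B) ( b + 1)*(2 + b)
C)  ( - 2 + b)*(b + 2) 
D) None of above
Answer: B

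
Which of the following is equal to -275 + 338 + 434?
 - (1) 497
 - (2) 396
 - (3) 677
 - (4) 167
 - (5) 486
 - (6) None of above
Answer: 1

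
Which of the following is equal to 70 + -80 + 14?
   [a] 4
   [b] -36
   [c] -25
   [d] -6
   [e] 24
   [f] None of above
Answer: a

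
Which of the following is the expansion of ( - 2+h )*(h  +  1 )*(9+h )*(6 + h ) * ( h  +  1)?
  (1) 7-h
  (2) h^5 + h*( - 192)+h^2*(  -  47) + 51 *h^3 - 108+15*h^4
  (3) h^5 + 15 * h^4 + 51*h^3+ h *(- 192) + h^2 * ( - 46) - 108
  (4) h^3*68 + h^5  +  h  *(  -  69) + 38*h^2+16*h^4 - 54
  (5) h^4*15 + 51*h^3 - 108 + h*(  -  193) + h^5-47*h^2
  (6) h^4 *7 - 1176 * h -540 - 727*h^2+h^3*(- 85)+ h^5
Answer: 2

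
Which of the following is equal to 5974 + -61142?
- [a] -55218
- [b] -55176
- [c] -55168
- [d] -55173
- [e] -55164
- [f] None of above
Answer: c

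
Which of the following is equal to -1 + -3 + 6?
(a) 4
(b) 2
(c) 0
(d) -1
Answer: b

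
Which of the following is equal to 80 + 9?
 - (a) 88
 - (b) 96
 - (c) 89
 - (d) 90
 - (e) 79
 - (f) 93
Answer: c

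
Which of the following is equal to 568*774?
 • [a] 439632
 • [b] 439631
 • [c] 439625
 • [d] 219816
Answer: a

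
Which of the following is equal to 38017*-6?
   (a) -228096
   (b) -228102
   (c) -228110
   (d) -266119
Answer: b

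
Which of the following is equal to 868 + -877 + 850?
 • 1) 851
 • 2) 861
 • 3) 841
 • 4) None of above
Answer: 3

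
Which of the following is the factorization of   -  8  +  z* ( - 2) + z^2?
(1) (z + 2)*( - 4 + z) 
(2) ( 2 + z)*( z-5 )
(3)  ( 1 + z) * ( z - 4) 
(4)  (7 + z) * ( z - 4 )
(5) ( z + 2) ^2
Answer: 1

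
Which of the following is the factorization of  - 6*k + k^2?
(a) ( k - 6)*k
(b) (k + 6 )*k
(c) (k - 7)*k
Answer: a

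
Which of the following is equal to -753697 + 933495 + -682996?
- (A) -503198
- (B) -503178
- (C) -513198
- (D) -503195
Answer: A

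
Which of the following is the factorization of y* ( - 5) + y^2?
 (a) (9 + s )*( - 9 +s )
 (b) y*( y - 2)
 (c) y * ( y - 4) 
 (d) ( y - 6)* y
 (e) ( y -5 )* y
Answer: e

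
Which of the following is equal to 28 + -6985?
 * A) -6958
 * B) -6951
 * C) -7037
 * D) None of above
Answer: D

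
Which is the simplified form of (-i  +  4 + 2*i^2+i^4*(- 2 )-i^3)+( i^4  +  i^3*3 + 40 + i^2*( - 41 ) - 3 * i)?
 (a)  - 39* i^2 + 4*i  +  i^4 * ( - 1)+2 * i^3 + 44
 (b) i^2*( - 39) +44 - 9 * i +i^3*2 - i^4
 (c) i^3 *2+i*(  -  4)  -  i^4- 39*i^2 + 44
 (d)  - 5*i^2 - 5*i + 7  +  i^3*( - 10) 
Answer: c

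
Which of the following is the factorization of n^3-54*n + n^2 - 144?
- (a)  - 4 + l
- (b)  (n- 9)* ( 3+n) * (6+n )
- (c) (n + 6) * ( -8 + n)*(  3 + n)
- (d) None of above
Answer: c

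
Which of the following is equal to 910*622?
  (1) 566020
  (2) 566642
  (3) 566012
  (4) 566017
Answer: 1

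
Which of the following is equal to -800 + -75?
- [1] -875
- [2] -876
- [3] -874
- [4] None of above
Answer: 1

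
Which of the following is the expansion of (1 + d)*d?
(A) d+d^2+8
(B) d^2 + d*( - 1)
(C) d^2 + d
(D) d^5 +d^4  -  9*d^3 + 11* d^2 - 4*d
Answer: C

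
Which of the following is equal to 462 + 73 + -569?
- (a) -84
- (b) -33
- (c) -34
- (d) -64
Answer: c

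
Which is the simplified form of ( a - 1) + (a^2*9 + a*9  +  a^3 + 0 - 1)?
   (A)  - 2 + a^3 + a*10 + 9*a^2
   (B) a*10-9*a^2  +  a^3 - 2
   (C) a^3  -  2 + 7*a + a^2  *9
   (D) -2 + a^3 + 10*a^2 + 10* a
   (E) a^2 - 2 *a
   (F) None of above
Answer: A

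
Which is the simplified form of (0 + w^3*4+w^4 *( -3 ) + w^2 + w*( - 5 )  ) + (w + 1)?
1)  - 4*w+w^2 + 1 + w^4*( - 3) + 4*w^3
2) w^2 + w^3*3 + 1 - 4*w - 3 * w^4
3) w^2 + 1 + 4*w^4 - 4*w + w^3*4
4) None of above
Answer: 1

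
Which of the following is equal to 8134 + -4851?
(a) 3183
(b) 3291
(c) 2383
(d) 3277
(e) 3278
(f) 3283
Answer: f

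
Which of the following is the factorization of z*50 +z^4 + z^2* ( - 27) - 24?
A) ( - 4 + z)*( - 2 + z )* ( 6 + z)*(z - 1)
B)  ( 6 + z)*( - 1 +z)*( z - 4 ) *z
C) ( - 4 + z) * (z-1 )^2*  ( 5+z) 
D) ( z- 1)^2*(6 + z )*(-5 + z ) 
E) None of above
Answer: E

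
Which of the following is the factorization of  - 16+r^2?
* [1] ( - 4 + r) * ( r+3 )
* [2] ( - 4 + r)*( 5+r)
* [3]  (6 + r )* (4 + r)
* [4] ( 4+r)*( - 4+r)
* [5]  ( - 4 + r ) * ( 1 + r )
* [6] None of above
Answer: 4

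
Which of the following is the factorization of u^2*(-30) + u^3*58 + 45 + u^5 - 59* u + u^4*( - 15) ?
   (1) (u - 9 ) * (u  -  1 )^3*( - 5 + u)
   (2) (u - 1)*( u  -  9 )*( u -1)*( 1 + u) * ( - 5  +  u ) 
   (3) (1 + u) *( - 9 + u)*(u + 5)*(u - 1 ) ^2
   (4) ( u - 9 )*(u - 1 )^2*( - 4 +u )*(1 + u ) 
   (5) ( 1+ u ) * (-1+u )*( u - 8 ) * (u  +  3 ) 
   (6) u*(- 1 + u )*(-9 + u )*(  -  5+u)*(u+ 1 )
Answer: 2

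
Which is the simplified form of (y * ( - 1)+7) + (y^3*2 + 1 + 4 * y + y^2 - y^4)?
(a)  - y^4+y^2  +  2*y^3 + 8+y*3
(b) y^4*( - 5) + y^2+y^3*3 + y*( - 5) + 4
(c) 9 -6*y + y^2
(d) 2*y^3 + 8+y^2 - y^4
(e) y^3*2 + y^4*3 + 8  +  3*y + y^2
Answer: a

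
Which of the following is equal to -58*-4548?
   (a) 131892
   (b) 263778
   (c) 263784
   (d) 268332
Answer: c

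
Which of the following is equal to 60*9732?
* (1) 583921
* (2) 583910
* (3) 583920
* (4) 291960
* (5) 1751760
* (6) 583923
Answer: 3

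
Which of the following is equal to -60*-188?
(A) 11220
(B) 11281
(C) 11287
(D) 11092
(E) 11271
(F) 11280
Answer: F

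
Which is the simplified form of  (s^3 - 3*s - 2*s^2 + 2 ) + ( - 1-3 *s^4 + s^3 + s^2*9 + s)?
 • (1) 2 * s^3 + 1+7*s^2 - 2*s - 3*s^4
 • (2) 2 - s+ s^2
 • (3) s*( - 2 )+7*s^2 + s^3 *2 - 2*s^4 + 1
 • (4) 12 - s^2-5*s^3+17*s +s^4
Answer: 1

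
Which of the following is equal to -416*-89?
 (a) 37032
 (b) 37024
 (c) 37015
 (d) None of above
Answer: b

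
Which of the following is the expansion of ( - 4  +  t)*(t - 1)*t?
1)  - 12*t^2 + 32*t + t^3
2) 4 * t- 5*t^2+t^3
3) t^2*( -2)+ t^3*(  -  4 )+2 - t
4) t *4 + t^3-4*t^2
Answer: 2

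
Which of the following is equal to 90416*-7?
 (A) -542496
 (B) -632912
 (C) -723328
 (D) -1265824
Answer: B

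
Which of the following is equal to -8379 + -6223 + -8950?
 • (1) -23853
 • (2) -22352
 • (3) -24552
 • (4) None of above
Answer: 4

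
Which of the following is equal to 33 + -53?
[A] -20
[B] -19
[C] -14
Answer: A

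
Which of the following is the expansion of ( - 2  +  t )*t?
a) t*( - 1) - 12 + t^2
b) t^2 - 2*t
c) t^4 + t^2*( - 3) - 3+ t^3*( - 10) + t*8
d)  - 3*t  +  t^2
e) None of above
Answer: b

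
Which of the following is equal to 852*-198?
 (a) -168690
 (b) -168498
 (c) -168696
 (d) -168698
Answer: c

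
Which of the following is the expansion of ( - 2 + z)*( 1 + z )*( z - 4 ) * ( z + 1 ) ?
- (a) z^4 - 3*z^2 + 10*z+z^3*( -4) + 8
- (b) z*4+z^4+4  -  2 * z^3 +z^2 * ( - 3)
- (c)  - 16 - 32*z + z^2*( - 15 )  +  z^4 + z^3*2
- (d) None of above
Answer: a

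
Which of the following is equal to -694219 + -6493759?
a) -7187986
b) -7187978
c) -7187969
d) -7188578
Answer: b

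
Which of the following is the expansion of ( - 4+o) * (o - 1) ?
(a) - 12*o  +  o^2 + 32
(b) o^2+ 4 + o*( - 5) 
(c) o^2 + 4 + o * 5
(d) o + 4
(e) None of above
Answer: b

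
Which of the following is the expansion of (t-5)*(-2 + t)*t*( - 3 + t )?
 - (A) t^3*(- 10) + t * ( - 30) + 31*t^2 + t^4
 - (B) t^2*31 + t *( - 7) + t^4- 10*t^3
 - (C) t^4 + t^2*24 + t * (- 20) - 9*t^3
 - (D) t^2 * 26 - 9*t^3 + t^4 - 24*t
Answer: A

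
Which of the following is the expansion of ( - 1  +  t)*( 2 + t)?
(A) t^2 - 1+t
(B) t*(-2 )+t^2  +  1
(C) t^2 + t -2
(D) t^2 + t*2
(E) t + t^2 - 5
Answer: C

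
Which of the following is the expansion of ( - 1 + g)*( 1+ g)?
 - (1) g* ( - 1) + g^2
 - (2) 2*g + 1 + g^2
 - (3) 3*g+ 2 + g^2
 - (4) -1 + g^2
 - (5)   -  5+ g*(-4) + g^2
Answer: 4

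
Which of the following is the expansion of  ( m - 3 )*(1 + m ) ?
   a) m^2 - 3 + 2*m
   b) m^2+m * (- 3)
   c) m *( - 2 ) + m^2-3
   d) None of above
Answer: c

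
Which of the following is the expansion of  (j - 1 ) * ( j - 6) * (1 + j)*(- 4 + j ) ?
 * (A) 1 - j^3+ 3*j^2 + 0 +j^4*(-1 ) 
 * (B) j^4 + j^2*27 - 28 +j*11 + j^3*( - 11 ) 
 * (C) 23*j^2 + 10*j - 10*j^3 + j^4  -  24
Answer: C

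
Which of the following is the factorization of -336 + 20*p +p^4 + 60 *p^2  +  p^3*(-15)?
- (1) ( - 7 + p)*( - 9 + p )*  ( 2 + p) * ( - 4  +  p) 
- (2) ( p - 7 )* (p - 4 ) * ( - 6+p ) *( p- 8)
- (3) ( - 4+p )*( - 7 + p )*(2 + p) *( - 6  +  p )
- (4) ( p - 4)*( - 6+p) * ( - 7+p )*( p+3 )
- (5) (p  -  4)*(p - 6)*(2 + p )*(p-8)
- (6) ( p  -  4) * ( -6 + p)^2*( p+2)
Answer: 3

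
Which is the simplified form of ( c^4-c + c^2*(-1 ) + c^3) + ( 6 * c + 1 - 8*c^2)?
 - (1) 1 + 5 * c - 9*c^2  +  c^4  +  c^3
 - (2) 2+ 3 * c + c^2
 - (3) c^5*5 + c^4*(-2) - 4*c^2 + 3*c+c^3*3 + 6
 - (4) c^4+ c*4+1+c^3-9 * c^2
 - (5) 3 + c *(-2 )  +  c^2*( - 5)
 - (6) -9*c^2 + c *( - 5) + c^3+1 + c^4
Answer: 1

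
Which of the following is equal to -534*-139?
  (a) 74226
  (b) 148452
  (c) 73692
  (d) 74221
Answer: a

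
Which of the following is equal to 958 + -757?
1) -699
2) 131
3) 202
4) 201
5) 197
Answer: 4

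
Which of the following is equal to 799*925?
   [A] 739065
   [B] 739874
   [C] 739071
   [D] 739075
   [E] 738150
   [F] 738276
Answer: D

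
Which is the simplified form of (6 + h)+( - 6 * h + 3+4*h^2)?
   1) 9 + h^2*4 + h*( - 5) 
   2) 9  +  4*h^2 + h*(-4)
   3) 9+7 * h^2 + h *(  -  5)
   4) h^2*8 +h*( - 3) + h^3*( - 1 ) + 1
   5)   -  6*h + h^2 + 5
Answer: 1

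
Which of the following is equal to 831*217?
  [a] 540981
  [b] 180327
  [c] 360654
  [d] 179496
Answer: b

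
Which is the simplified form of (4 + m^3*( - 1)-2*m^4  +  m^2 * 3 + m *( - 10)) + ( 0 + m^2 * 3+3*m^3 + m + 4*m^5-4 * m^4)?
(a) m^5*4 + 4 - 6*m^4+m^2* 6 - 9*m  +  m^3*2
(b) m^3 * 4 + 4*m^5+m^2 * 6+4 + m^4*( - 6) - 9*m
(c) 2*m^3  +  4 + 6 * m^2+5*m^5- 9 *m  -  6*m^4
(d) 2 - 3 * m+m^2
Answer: a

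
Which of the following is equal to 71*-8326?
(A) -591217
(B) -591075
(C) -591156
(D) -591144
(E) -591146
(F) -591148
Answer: E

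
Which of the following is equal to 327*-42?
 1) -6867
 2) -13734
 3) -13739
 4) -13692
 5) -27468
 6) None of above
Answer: 2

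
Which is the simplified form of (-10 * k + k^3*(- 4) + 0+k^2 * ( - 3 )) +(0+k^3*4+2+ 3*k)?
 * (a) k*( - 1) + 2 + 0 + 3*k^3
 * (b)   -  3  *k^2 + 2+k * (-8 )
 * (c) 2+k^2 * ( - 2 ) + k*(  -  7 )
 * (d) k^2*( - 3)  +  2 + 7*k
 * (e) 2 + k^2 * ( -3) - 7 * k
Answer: e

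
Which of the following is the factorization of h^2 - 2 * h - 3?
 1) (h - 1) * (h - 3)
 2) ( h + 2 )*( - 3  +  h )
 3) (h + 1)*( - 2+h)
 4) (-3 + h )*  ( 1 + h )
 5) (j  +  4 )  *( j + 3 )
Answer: 4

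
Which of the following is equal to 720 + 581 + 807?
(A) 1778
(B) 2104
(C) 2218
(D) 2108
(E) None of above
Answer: D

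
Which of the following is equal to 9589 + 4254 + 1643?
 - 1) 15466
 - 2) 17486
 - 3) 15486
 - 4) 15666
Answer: 3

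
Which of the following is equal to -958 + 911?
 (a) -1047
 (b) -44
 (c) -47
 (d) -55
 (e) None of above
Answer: c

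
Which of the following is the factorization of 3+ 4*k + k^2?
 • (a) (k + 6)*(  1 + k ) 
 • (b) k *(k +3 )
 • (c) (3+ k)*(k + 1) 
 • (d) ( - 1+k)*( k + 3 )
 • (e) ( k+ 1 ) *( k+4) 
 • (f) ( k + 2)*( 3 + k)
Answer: c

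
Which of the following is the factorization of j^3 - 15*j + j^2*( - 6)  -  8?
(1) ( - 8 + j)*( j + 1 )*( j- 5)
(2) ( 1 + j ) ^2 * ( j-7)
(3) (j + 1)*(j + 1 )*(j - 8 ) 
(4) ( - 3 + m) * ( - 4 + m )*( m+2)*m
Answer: 3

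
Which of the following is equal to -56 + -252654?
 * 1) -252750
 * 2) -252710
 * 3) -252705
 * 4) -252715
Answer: 2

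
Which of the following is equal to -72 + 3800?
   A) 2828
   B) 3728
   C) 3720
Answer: B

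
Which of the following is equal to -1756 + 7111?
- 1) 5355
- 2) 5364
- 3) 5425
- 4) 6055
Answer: 1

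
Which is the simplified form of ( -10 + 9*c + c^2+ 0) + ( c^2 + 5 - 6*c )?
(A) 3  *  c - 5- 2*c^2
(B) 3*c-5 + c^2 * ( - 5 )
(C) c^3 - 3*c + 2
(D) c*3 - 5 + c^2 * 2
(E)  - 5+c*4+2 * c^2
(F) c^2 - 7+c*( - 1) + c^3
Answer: D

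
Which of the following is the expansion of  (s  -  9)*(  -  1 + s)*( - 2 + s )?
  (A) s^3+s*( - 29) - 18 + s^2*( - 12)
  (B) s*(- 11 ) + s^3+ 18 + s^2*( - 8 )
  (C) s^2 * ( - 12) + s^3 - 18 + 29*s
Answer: C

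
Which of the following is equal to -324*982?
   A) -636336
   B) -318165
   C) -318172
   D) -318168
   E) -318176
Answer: D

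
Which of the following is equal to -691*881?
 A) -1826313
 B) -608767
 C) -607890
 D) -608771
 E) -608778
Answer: D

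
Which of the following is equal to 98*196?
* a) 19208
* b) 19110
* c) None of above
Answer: a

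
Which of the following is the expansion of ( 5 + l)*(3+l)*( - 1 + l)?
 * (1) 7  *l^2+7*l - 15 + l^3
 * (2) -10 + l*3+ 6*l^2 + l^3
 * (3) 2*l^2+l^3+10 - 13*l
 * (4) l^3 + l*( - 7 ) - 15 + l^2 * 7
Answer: 1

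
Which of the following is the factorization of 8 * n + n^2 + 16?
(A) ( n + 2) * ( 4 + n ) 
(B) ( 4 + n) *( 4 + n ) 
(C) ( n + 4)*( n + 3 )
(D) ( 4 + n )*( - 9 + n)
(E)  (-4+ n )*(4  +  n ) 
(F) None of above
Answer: B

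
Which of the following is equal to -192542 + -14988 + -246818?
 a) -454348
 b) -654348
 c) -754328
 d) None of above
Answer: a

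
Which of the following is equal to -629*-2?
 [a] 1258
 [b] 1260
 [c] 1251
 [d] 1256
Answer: a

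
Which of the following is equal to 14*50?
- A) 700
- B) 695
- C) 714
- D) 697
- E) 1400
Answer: A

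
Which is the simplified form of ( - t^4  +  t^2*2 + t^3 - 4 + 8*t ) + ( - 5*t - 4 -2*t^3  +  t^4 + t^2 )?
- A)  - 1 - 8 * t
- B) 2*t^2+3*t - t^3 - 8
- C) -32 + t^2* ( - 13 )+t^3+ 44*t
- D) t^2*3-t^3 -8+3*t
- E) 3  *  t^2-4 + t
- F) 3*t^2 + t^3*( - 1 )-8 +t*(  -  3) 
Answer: D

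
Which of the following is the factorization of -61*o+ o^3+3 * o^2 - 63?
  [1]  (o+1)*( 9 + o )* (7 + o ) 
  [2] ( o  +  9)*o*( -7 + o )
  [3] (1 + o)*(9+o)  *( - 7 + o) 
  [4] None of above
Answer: 3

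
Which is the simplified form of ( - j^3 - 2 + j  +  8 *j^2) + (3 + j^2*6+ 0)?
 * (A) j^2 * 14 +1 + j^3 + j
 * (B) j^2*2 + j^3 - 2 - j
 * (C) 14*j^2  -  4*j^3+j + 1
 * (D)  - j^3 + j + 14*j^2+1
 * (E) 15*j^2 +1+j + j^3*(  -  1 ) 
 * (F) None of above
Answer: D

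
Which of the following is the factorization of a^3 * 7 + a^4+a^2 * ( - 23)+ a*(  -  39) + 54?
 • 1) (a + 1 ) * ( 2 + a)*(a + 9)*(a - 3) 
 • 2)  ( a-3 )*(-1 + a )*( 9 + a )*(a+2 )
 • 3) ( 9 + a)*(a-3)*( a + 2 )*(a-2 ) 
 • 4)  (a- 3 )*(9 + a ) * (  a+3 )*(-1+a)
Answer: 2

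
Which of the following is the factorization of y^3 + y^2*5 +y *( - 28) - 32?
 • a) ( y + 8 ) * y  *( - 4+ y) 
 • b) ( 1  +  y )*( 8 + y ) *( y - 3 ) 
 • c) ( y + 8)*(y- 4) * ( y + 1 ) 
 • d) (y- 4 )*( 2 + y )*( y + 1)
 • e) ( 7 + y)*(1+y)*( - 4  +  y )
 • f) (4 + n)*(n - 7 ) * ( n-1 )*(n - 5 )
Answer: c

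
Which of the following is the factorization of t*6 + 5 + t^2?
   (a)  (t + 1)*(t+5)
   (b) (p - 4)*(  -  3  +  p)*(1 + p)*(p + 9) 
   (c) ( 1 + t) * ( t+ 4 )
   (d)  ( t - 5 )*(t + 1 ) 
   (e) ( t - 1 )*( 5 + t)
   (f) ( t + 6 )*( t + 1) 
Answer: a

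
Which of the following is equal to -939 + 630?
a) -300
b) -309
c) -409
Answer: b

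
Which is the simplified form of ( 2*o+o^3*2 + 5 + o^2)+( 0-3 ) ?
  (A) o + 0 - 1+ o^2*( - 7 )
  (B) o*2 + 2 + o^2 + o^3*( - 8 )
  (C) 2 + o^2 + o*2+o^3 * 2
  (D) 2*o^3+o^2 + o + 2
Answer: C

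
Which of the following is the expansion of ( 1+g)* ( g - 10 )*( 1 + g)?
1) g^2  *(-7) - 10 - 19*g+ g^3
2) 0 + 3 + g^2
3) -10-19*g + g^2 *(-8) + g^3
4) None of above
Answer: 3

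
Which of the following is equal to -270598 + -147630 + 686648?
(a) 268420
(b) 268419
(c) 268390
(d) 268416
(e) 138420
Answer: a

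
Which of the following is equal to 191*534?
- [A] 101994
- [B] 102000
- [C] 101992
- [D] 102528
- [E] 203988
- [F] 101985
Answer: A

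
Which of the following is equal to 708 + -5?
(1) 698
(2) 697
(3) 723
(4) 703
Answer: 4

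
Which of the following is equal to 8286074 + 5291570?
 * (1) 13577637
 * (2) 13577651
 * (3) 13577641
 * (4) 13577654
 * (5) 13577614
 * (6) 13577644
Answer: 6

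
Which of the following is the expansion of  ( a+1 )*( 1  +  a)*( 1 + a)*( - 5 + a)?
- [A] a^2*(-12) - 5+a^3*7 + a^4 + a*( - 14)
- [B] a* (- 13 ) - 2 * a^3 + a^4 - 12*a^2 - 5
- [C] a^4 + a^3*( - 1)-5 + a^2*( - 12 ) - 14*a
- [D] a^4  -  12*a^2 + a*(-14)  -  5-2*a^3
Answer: D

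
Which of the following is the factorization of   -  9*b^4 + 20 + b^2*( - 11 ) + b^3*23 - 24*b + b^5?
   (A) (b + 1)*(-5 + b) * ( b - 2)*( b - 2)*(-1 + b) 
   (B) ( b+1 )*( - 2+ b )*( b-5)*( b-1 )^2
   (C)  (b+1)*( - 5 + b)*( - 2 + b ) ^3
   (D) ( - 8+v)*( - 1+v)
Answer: A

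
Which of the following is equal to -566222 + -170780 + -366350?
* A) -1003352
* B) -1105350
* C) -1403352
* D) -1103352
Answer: D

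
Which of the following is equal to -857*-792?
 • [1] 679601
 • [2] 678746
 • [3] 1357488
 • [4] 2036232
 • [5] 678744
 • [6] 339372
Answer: 5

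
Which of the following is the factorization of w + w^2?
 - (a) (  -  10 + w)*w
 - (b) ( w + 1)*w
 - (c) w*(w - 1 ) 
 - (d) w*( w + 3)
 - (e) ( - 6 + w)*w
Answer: b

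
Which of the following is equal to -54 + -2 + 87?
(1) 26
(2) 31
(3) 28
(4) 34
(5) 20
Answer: 2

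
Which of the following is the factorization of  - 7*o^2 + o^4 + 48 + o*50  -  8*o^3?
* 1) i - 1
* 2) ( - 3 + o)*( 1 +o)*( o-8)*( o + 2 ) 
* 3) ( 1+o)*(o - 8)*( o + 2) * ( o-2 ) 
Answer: 2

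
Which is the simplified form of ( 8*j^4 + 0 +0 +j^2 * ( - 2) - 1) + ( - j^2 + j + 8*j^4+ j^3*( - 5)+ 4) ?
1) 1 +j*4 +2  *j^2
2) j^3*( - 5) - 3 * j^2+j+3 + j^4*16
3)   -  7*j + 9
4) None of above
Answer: 2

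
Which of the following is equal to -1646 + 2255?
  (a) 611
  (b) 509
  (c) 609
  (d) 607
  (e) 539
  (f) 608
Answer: c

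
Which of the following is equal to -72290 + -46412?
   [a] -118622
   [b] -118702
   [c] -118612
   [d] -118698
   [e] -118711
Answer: b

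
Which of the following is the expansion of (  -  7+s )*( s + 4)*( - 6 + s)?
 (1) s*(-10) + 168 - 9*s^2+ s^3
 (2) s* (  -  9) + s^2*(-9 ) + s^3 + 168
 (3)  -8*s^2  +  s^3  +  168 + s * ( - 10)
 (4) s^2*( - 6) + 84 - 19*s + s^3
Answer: 1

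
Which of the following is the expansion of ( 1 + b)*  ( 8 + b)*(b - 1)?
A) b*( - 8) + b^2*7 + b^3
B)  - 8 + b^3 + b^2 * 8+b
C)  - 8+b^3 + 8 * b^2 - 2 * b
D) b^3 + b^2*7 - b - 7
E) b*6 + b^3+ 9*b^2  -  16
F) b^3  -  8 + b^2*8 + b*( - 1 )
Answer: F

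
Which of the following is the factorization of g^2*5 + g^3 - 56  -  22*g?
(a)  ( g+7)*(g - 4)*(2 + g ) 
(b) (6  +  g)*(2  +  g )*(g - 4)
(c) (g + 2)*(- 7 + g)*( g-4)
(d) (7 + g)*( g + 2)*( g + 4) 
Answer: a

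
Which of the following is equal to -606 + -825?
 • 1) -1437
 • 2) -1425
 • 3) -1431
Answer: 3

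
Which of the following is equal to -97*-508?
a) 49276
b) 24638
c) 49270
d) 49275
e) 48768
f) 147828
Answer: a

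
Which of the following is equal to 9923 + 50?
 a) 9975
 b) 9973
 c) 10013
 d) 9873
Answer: b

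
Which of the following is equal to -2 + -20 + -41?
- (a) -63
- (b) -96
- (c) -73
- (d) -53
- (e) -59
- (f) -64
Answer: a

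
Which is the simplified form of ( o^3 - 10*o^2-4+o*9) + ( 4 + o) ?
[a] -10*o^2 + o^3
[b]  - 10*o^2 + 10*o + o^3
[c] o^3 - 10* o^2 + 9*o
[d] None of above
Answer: b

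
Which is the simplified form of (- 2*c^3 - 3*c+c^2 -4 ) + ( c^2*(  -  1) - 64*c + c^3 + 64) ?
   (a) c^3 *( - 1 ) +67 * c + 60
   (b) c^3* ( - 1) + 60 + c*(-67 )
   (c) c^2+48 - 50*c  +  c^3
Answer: b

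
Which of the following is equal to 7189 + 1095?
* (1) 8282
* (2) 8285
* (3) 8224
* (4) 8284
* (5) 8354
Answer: 4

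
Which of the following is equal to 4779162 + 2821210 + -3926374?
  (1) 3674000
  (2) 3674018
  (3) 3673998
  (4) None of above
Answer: 3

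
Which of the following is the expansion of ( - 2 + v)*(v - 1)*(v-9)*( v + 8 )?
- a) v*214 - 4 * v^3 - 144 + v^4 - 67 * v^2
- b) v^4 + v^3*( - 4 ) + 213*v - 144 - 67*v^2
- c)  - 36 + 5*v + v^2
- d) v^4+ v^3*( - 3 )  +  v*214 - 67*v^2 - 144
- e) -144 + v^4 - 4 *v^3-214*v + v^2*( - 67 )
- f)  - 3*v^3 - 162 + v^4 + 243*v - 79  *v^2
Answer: a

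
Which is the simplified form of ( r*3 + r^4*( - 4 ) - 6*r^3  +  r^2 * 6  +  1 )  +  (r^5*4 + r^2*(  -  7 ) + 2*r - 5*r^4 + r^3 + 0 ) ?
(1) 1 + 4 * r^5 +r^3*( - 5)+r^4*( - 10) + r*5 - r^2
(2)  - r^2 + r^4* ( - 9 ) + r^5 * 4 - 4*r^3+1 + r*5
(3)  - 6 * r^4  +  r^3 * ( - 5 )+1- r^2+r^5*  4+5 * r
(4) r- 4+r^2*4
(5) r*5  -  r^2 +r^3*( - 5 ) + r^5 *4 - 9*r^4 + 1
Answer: 5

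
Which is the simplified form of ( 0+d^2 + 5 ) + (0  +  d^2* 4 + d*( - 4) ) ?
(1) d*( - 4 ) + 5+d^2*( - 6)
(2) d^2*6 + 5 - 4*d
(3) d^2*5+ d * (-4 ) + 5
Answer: 3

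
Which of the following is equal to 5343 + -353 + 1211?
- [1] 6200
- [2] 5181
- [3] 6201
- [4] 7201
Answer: 3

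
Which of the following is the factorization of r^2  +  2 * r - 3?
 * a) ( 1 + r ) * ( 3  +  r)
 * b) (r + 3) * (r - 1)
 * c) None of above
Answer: b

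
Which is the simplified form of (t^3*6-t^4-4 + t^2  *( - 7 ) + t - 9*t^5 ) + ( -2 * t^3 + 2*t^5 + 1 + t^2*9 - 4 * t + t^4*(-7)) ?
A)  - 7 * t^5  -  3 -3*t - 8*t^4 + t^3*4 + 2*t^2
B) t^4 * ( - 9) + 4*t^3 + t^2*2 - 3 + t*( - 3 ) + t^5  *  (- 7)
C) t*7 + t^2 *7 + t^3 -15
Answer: A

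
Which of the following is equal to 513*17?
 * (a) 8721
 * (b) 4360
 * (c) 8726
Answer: a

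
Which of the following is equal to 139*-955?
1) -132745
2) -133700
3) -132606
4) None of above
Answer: 1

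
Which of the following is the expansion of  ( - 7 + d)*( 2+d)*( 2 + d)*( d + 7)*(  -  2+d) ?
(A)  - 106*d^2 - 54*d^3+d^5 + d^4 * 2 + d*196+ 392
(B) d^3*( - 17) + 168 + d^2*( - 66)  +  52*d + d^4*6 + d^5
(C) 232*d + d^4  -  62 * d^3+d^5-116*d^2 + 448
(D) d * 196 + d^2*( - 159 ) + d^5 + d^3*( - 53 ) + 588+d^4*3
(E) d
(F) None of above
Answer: F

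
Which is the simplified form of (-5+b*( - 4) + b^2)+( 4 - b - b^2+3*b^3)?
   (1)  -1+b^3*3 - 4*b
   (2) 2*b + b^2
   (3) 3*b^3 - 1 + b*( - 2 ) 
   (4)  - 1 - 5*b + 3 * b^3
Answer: 4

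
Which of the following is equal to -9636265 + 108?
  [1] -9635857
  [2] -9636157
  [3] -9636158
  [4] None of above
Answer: 2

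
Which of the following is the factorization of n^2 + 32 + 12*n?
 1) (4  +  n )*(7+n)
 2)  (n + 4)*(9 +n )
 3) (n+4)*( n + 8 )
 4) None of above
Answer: 3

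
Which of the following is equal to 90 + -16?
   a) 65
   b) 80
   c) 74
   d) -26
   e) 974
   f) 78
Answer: c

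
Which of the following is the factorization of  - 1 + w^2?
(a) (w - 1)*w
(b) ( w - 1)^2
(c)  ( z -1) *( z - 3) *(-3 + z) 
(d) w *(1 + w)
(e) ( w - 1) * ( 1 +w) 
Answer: e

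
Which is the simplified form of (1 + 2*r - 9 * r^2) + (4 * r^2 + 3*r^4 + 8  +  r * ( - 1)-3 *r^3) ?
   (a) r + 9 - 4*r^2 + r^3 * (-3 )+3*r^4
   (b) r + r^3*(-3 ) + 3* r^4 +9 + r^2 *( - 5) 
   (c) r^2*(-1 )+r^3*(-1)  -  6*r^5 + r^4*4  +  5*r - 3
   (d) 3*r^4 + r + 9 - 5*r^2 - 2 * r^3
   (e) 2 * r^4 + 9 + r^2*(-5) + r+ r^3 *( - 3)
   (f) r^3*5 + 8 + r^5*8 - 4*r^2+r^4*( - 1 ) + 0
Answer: b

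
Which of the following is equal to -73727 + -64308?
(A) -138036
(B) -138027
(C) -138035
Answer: C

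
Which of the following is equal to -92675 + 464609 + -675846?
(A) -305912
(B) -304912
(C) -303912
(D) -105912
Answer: C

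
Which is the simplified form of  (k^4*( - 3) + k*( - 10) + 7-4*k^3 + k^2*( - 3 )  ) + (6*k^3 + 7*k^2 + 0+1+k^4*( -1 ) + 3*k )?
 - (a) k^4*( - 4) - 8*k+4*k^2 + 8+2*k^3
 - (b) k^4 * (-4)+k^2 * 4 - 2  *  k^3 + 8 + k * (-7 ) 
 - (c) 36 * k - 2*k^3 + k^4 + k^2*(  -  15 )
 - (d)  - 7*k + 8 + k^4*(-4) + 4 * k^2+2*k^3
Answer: d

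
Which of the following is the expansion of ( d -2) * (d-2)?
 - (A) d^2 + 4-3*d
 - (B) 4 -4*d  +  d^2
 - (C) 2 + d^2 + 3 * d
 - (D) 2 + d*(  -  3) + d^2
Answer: B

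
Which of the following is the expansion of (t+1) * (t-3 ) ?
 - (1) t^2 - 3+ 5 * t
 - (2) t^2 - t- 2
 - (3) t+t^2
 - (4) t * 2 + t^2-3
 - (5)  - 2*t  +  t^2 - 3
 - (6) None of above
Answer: 5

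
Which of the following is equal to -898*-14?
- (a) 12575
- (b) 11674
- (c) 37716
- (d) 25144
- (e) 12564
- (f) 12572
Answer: f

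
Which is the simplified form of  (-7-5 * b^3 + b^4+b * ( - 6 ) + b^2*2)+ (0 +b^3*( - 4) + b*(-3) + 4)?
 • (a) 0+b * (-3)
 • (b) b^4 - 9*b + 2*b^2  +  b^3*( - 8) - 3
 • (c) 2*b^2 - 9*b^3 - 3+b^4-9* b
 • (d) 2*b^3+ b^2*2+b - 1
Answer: c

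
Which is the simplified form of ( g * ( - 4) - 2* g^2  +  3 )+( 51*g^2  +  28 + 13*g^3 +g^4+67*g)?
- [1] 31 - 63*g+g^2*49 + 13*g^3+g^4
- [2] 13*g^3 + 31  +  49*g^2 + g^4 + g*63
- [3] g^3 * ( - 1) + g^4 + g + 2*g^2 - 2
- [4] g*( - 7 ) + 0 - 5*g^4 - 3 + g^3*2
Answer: 2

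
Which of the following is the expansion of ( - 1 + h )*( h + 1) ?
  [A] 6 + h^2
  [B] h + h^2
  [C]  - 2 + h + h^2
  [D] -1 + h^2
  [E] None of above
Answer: D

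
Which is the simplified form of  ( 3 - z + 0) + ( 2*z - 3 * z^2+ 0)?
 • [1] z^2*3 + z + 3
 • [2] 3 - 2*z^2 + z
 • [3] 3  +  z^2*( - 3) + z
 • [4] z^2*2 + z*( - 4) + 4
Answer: 3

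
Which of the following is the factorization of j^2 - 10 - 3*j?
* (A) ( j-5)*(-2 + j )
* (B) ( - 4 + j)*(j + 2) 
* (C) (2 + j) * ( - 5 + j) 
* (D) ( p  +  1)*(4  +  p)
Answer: C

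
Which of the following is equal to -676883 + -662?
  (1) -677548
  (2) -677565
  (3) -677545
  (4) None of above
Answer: 3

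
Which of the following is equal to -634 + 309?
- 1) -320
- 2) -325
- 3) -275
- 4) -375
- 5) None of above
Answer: 2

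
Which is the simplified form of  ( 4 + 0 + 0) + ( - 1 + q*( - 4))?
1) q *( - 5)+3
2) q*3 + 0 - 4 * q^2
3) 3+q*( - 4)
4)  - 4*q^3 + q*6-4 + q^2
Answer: 3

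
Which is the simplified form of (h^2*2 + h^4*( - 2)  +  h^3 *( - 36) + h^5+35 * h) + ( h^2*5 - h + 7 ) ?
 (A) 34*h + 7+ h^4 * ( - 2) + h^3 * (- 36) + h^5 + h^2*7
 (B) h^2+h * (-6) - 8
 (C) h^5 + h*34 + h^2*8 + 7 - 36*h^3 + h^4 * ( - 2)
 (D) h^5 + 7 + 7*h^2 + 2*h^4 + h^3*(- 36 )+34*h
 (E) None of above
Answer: A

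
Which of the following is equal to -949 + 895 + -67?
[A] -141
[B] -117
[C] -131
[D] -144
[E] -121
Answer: E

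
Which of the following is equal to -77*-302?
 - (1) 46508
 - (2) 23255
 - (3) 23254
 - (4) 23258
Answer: 3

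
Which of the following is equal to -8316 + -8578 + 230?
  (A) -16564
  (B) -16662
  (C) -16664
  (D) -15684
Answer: C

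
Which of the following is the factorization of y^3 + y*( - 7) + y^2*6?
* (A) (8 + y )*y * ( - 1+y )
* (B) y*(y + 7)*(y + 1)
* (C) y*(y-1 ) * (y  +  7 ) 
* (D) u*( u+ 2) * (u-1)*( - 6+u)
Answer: C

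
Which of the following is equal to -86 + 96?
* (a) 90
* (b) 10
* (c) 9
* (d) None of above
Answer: b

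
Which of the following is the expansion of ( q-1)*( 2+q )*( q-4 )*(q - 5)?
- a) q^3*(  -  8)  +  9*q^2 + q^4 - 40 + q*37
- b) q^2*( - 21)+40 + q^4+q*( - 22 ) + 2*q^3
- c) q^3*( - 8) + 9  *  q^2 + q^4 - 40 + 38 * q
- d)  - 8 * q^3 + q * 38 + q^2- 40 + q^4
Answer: c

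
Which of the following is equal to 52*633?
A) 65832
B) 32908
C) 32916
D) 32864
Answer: C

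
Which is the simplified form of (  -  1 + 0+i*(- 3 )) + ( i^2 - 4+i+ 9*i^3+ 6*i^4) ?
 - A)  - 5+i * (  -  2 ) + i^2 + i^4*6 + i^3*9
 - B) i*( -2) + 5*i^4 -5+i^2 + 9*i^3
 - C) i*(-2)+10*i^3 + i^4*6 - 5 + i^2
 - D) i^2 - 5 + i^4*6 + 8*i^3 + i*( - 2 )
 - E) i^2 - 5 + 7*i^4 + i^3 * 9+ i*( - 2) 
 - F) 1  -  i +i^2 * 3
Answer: A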